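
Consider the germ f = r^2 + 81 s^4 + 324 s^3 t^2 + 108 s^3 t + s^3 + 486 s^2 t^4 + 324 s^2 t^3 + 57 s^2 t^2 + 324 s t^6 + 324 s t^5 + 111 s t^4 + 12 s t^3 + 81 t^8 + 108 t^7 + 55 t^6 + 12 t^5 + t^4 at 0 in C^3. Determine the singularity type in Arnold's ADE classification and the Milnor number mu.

The Hessian of f at 0 has rank 1. Corank 2; j^3 = s^3 is a perfect cube, so E-series; the 4-jet and mu = 6 give E_6.

Type E_{6}, Milnor number mu = 6.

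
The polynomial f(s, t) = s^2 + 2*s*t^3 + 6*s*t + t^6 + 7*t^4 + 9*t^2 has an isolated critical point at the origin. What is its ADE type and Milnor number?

The Hessian of f at 0 has rank 1. Corank 1: A-series; mu = 3 gives A_3.

Type A_{3}, Milnor number mu = 3.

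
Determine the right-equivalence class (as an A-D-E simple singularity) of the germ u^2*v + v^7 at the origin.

The Hessian of f at 0 is [[0, 0], [0, 0]] with rank 0, so corank 2. A Groebner basis of the Jacobian ideal J(f) in C{u,v} is {u^2/7 + v^6, u^3, u*v}; counting standard monomials gives mu = 8. Corank 2; j^3 = u^2*v has shape L^2 M (L != M), so D-series; mu = 8 gives D_8.

D_8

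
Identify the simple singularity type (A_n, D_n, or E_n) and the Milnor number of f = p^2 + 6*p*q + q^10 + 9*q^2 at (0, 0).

The Hessian of f at 0 is [[2, 6], [6, 18]] with rank 1, so corank 1. A Groebner basis of the Jacobian ideal J(f) in C{p,q} is {q^9, p + 3*q}; counting standard monomials gives mu = 9. Corank 1: A-series; mu = 9 gives A_9.

Type A_9, Milnor number mu = 9.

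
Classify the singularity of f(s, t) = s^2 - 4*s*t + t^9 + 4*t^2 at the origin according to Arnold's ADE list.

A8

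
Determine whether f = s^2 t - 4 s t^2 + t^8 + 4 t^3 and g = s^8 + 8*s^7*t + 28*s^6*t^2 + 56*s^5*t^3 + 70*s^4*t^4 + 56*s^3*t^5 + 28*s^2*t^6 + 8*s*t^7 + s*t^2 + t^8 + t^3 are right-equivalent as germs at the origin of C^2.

Yes.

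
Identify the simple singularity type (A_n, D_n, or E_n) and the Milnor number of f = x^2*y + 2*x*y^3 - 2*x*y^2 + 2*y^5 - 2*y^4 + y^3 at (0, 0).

The Hessian of f at 0 has rank 0. Corank 2; j^3 = y*(x - y)^2 has shape L^2 M (L != M), so D-series; mu = 6 gives D_6.

Type D_{6}, Milnor number mu = 6.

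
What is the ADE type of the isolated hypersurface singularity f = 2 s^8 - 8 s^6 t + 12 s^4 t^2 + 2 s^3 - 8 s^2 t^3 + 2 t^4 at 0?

E_{6}

The Hessian of f at 0 is [[0, 0], [0, 0]] with rank 0, so corank 2. A Groebner basis of the Jacobian ideal J(f) in C{s,t} is {t^3, s^2}; counting standard monomials gives mu = 6. Corank 2; j^3 = 2*s^3 is a perfect cube, so E-series; the 4-jet and mu = 6 give E_6.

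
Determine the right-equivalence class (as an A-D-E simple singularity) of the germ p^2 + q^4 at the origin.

A_3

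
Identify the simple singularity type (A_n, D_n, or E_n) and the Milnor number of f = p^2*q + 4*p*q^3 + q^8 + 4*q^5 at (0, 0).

The Hessian of f at 0 has rank 0. Corank 2; j^3 = p^2*q has shape L^2 M (L != M), so D-series; mu = 9 gives D_9.

Type D_9, Milnor number mu = 9.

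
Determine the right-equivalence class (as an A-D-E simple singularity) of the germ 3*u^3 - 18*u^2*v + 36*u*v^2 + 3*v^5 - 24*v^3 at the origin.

The Hessian of f at 0 has rank 0. Corank 2; j^3 = 3*(u - 2*v)^3 is a perfect cube, so E-series; the 5-jet and mu = 8 give E_8.

E8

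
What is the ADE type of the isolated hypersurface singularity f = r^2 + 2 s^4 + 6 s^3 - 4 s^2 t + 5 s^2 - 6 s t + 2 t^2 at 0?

The Hessian of f at 0 has rank 3. Corank 0: nondegenerate Morse point, so A_1.

A1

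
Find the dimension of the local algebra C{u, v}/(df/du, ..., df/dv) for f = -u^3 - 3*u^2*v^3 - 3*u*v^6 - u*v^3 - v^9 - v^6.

7

The Hessian of f at 0 is [[0, 0], [0, 0]] with rank 0, so corank 2. A Groebner basis of the Jacobian ideal J(f) in C{u,v} is {u^3, u*v^2, 3*u^2 + v^3}; counting standard monomials gives mu = 7. Corank 2; j^3 = -u^3 is a perfect cube, so E-series; the 4-jet and mu = 7 give E_7.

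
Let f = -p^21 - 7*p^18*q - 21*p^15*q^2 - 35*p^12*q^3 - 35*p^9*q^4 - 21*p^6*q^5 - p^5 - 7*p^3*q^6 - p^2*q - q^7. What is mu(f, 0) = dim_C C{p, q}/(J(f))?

8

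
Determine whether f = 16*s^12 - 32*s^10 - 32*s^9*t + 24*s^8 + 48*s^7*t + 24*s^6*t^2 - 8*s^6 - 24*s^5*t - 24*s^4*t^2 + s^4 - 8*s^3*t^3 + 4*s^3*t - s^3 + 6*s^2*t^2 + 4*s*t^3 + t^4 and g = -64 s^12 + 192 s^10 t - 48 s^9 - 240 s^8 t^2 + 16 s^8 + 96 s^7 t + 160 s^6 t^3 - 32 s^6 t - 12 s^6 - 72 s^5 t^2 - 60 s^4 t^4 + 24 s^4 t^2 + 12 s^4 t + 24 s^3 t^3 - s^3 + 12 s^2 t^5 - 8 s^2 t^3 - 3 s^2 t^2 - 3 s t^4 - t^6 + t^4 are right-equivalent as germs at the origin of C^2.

Yes.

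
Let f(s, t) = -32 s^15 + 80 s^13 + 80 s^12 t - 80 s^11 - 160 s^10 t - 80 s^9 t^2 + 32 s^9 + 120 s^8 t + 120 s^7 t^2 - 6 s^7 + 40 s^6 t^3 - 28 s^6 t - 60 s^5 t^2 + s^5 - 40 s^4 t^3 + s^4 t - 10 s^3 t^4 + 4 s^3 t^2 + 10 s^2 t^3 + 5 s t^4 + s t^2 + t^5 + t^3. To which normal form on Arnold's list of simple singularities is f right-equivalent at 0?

The Hessian of f at 0 is [[0, 0], [0, 0]] with rank 0, so corank 2. A Groebner basis of the Jacobian ideal J(f) in C{s,t} is {s^4 + t^2/5, t^3, s*t + 7*t^2/5}; counting standard monomials gives mu = 6. Corank 2; j^3 = t^2*(s + t) has shape L^2 M (L != M), so D-series; mu = 6 gives D_6.

D_6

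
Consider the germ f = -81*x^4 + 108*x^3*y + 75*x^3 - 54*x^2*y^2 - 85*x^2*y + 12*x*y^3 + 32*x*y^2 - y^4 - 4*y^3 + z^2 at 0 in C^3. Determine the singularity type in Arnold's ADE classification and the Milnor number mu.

The Hessian of f at 0 is [[0, 0, 0], [0, 0, 0], [0, 0, 2]] with rank 1, so corank 2. A Groebner basis of the Jacobian ideal J(f) in C{x,y,z} is {x*y^2 + 125*x*y/6 - 25*y^2/3, 625*x*y/12 + y^3 - 125*y^2/6, x^2 - 11*x*y/15 + 2*y^2/15, z}; counting standard monomials gives mu = 5. Corank 2; j^3 = (3*x - y)*(5*x - 2*y)^2 has shape L^2 M (L != M), so D-series; mu = 5 gives D_5.

Type D_5, Milnor number mu = 5.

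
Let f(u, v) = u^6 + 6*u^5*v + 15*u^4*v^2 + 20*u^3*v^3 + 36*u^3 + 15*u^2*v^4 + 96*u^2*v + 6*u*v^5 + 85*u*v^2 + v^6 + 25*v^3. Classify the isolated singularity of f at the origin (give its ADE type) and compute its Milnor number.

Type D7, Milnor number mu = 7.

The Hessian of f at 0 has rank 0. Corank 2; j^3 = (u + v)*(6*u + 5*v)^2 has shape L^2 M (L != M), so D-series; mu = 7 gives D_7.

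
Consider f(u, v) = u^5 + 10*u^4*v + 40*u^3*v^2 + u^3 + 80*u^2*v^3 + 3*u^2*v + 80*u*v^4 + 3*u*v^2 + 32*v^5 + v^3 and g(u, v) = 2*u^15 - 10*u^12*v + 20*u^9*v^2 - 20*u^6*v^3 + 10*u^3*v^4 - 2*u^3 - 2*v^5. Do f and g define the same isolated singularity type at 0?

The Hessian of f at 0 has rank 0. Corank 2; j^3 = (u + v)^3 is a perfect cube, so E-series; the 5-jet and mu = 8 give E_8. The Hessian of g at 0 has rank 0. Corank 2; j^3 = -2*u^3 is a perfect cube, so E-series; the 5-jet and mu = 8 give E_8. Both have type E_8, hence right-equivalent.

Yes.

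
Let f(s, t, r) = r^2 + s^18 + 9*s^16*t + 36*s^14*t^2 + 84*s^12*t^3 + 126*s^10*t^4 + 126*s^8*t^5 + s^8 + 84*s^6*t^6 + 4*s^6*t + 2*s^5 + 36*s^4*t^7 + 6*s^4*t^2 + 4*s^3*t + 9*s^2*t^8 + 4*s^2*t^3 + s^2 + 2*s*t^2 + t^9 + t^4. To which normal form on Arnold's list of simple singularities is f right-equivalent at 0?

A8

The Hessian of f at 0 is [[2, 0, 0], [0, 0, 0], [0, 0, 2]] with rank 2, so corank 1. A Groebner basis of the Jacobian ideal J(f) in C{s,t,r} is {s*t^3 - s/2 - t^2/2, s^2 + 2*s*t^2 + t^4, s^3 - s*t/2 - t^3/2, s^2*t + s/2 + t^2/2, r}; counting standard monomials gives mu = 8. Corank 1: A-series; mu = 8 gives A_8.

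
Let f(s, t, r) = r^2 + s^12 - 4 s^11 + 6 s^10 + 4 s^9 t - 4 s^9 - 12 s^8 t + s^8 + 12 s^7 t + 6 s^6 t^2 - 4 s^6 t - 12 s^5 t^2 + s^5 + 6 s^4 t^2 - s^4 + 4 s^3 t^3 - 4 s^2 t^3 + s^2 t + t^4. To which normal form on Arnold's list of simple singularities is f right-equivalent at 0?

The Hessian of f at 0 is [[0, 0, 0], [0, 0, 0], [0, 0, 2]] with rank 1, so corank 2. A Groebner basis of the Jacobian ideal J(f) in C{s,t,r} is {s^3, s^2/4 + t^3, s*t, r}; counting standard monomials gives mu = 5. Corank 2; j^3 = s^2*t has shape L^2 M (L != M), so D-series; mu = 5 gives D_5.

D_{5}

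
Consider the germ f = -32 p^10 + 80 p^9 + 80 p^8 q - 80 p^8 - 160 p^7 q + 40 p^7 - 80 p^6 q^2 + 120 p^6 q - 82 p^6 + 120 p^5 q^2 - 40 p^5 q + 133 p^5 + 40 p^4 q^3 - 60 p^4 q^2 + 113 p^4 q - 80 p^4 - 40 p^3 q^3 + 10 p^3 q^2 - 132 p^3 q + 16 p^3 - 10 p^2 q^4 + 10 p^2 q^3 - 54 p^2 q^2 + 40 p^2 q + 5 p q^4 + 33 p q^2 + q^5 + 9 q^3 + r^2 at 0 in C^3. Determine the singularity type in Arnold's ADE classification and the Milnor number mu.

The Hessian of f at 0 is [[0, 0, 0], [0, 0, 0], [0, 0, 2]] with rank 1, so corank 2. A Groebner basis of the Jacobian ideal J(f) in C{p,q,r} is {p^3 - 1954*p^2/2911 - 2951*p*q/5822 - 15*q^2/5822, p^2*q + 40*p^2/8733 - 5762*p*q/8733 - 1448*q^2/2911, 30944*p^2/26199 + p*q^2 + 69704*p*q/26199 + 11624*q^2/8733, -248192*p^2/78597 - 465440*p*q/78597 + q^3 - 69824*q^2/26199, r}; counting standard monomials gives mu = 6. Corank 2; j^3 = (p + q)*(4*p + 3*q)^2 has shape L^2 M (L != M), so D-series; mu = 6 gives D_6.

Type D_6, Milnor number mu = 6.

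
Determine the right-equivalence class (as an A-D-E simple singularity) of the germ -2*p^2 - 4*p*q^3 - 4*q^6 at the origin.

The Hessian of f at 0 has rank 1. Corank 1: A-series; mu = 5 gives A_5.

A_5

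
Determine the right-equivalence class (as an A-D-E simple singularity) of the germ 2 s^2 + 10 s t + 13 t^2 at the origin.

A1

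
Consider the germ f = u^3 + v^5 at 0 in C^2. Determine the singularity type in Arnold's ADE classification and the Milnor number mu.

Type E_{8}, Milnor number mu = 8.

The Hessian of f at 0 has rank 0. Corank 2; j^3 = u^3 is a perfect cube, so E-series; the 5-jet and mu = 8 give E_8.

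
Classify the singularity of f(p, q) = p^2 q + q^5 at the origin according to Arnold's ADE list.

D6

The Hessian of f at 0 is [[0, 0], [0, 0]] with rank 0, so corank 2. A Groebner basis of the Jacobian ideal J(f) in C{p,q} is {p^2/5 + q^4, p^3, p*q}; counting standard monomials gives mu = 6. Corank 2; j^3 = p^2*q has shape L^2 M (L != M), so D-series; mu = 6 gives D_6.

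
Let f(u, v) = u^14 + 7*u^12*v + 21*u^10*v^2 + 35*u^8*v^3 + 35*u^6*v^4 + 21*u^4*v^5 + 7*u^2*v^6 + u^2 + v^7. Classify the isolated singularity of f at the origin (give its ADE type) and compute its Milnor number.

The Hessian of f at 0 has rank 1. Corank 1: A-series; mu = 6 gives A_6.

Type A_6, Milnor number mu = 6.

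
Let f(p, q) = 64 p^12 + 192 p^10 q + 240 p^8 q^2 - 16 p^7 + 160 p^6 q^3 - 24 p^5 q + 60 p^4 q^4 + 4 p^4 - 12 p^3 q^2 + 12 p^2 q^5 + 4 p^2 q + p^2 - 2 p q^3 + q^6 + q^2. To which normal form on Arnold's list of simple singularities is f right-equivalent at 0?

The Hessian of f at 0 is [[2, 0], [0, 2]] with rank 2, so corank 0. A Groebner basis of the Jacobian ideal J(f) in C{p,q} is {p, q}; counting standard monomials gives mu = 1. Corank 0: nondegenerate Morse point, so A_1.

A_1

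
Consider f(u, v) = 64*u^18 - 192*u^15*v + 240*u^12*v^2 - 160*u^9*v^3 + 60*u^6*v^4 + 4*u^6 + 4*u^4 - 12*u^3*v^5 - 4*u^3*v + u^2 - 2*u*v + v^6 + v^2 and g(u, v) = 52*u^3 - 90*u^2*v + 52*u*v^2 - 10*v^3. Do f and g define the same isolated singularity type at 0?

No.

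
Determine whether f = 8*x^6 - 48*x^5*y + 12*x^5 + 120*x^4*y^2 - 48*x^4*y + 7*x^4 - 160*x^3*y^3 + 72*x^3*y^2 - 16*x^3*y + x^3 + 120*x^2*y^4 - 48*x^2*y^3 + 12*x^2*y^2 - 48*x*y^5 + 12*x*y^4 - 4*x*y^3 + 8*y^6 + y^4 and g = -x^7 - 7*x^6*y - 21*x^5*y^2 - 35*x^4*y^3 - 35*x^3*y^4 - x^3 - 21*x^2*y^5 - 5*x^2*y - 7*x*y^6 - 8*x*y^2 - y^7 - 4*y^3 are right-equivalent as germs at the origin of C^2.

No.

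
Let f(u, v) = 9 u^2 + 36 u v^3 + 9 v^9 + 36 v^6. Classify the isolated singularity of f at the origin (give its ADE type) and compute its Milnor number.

Type A_{8}, Milnor number mu = 8.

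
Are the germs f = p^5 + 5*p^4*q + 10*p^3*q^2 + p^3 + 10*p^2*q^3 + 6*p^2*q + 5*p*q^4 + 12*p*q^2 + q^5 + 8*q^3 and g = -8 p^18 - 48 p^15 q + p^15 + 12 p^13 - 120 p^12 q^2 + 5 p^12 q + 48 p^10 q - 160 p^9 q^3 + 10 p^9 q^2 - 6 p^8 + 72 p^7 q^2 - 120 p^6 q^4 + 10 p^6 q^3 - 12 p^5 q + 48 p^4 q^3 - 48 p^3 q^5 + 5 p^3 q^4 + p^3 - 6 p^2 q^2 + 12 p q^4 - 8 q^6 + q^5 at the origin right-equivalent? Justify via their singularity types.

Yes.

The Hessian of f at 0 has rank 0. Corank 2; j^3 = (p + 2*q)^3 is a perfect cube, so E-series; the 5-jet and mu = 8 give E_8. The Hessian of g at 0 has rank 0. Corank 2; j^3 = p^3 is a perfect cube, so E-series; the 5-jet and mu = 8 give E_8. Both have type E_8, hence right-equivalent.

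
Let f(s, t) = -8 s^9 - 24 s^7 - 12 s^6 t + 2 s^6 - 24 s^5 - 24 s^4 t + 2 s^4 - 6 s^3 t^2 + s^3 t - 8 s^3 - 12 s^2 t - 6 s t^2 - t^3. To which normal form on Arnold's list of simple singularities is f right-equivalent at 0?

E_{7}

The Hessian of f at 0 is [[0, 0], [0, 0]] with rank 0, so corank 2. A Groebner basis of the Jacobian ideal J(f) in C{s,t} is {768*s^2 + 768*s*t + t^4 + 8*t^3 + 192*t^2, s^3 - 12*s^2 - 12*s*t - 3*t^2, s^2*t + 24*s^2 + 24*s*t + 6*t^2, -32*s^2 + s*t^2 - 32*s*t + t^3/6 - 8*t^2}; counting standard monomials gives mu = 7. Corank 2; j^3 = -(2*s + t)^3 is a perfect cube, so E-series; the 4-jet and mu = 7 give E_7.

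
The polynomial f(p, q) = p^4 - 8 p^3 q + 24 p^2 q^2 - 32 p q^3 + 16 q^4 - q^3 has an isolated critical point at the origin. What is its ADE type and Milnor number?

The Hessian of f at 0 has rank 0. Corank 2; j^3 = -q^3 is a perfect cube, so E-series; the 4-jet and mu = 6 give E_6.

Type E6, Milnor number mu = 6.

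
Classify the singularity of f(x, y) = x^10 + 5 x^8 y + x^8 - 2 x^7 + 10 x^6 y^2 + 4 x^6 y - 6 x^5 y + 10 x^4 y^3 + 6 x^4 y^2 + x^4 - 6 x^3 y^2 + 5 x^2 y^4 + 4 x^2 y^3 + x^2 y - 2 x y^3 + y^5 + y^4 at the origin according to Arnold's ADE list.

The Hessian of f at 0 has rank 0. Corank 2; j^3 = x^2*y has shape L^2 M (L != M), so D-series; mu = 5 gives D_5.

D_5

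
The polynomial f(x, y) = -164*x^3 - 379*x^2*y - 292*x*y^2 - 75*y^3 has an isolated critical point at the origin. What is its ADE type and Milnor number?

Type D_4, Milnor number mu = 4.

The Hessian of f at 0 is [[0, 0], [0, 0]] with rank 0, so corank 2. A Groebner basis of the Jacobian ideal J(f) in C{x,y} is {y^3, x^2 - 11*y^2/23, x*y + 16*y^2/23}; counting standard monomials gives mu = 4. Corank 2; j^3 = -(4*x + 3*y)*(41*x^2 + 64*x*y + 25*y^2) splits into three distinct lines over C (the quadratic factor has nonzero discriminant), so D_4.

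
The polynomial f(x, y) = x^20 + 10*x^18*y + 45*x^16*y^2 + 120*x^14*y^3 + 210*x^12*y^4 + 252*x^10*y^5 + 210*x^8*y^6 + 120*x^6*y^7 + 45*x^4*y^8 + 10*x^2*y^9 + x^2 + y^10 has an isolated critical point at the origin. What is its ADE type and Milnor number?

Type A_{9}, Milnor number mu = 9.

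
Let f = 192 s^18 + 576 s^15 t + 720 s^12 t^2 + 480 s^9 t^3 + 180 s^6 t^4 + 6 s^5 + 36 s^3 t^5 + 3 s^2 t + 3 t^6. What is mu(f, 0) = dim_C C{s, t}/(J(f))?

The Hessian of f at 0 has rank 0. Corank 2; j^3 = 3*s^2*t has shape L^2 M (L != M), so D-series; mu = 7 gives D_7.

7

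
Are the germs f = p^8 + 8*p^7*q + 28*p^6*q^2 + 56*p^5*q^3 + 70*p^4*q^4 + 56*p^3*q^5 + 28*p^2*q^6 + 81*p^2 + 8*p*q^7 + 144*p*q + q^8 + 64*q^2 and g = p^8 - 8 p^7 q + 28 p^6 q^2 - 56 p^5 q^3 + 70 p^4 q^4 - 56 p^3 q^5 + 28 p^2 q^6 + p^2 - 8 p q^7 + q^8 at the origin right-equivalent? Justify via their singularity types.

Yes.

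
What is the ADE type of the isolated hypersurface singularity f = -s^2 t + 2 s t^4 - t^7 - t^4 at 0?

D_{5}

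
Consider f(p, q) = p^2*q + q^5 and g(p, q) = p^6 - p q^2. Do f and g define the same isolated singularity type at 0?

The Hessian of f at 0 is [[0, 0], [0, 0]] with rank 0, so corank 2. A Groebner basis of the Jacobian ideal J(f) in C{p,q} is {p^2/5 + q^4, p^3, p*q}; counting standard monomials gives mu = 6. Corank 2; j^3 = p^2*q has shape L^2 M (L != M), so D-series; mu = 6 gives D_6. The Hessian of g at 0 is [[0, 0], [0, 0]] with rank 0, so corank 2. A Groebner basis of the Jacobian ideal J(g) in C{p,q} is {p^5 - q^2/6, q^3, p*q}; counting standard monomials gives mu = 7. Corank 2; j^3 = -p*q^2 has shape L^2 M (L != M), so D-series; mu = 7 gives D_7. f is D_6 but g is D_7, hence not right-equivalent.

No.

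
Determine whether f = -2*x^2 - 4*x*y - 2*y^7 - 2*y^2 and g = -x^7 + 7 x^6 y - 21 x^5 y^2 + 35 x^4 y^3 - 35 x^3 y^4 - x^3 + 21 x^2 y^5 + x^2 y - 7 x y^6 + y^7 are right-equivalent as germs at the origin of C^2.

No.

The Hessian of f at 0 is [[-4, -4], [-4, -4]] with rank 1, so corank 1. A Groebner basis of the Jacobian ideal J(f) in C{x,y} is {y^6, x + y}; counting standard monomials gives mu = 6. Corank 1: A-series; mu = 6 gives A_6. The Hessian of g at 0 is [[0, 0], [0, 0]] with rank 0, so corank 2. A Groebner basis of the Jacobian ideal J(g) in C{x,y} is {x*y/7 + y^6, x*y^2, x^2 - x*y}; counting standard monomials gives mu = 8. Corank 2; j^3 = -x^2*(x - y) has shape L^2 M (L != M), so D-series; mu = 8 gives D_8. f is A_6 but g is D_8, hence not right-equivalent.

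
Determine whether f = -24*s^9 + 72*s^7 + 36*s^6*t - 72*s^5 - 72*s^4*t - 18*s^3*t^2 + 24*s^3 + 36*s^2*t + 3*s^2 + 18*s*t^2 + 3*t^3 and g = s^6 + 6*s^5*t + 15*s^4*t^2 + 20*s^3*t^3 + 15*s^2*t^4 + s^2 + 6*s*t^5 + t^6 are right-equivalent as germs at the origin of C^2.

No.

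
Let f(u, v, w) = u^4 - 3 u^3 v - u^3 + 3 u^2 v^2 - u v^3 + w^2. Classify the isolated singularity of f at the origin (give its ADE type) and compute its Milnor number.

Type E_{7}, Milnor number mu = 7.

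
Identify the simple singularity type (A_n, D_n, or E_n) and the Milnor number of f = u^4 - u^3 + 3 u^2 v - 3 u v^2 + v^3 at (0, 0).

The Hessian of f at 0 is [[0, 0], [0, 0]] with rank 0, so corank 2. A Groebner basis of the Jacobian ideal J(f) in C{u,v} is {v^4, u*v^2 - 2*v^3/3, u^2 - 2*u*v + v^2}; counting standard monomials gives mu = 6. Corank 2; j^3 = -(u - v)^3 is a perfect cube, so E-series; the 4-jet and mu = 6 give E_6.

Type E_6, Milnor number mu = 6.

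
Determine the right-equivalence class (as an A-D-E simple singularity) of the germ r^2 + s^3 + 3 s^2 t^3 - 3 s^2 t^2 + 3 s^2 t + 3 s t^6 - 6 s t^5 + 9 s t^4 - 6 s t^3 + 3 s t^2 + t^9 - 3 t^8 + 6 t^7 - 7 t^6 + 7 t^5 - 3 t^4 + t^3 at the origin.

E8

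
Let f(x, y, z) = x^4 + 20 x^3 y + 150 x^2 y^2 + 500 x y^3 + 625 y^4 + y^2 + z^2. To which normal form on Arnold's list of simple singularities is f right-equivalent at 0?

The Hessian of f at 0 is [[0, 0, 0], [0, 2, 0], [0, 0, 2]] with rank 2, so corank 1. A Groebner basis of the Jacobian ideal J(f) in C{x,y,z} is {x^3, y, z}; counting standard monomials gives mu = 3. Corank 1: A-series; mu = 3 gives A_3.

A_{3}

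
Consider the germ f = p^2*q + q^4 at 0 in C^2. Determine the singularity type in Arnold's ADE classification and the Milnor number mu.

The Hessian of f at 0 has rank 0. Corank 2; j^3 = p^2*q has shape L^2 M (L != M), so D-series; mu = 5 gives D_5.

Type D_{5}, Milnor number mu = 5.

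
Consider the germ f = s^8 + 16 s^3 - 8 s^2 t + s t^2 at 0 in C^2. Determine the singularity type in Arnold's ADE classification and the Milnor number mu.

Type D9, Milnor number mu = 9.

The Hessian of f at 0 has rank 0. Corank 2; j^3 = s*(4*s - t)^2 has shape L^2 M (L != M), so D-series; mu = 9 gives D_9.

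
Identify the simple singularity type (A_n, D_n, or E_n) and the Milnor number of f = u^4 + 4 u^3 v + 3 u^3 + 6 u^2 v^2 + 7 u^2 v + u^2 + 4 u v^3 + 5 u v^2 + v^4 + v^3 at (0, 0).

The Hessian of f at 0 is [[2, 0], [0, 0]] with rank 1, so corank 1. A Groebner basis of the Jacobian ideal J(f) in C{u,v} is {v^2, u}; counting standard monomials gives mu = 2. Corank 1: A-series; mu = 2 gives A_2.

Type A_{2}, Milnor number mu = 2.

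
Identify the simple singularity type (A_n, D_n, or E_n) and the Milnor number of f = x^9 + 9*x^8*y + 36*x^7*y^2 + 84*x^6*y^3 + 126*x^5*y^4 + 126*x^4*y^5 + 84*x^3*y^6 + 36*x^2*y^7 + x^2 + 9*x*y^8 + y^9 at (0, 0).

Type A8, Milnor number mu = 8.

The Hessian of f at 0 is [[2, 0], [0, 0]] with rank 1, so corank 1. A Groebner basis of the Jacobian ideal J(f) in C{x,y} is {y^8, x}; counting standard monomials gives mu = 8. Corank 1: A-series; mu = 8 gives A_8.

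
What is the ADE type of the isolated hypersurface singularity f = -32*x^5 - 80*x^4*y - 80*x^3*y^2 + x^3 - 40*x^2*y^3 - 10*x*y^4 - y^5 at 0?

The Hessian of f at 0 has rank 0. Corank 2; j^3 = x^3 is a perfect cube, so E-series; the 5-jet and mu = 8 give E_8.

E8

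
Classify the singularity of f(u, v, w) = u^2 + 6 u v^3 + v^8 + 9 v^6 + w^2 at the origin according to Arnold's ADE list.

A_{7}

The Hessian of f at 0 has rank 2. Corank 1: A-series; mu = 7 gives A_7.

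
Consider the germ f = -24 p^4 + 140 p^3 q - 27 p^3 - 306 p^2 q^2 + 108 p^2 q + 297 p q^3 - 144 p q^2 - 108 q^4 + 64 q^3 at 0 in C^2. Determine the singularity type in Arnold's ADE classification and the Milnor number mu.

Type E_{7}, Milnor number mu = 7.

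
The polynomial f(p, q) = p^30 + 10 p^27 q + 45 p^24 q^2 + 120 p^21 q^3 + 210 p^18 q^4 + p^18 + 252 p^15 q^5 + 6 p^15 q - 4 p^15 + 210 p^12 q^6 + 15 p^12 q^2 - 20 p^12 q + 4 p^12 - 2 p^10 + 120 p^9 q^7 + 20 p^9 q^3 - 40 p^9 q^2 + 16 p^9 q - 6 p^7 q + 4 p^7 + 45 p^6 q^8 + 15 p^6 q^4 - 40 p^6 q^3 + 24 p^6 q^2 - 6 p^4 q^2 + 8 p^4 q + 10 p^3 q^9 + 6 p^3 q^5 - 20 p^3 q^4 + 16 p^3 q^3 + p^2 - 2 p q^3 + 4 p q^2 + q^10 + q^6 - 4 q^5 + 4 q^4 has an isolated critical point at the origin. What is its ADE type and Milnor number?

Type A_{9}, Milnor number mu = 9.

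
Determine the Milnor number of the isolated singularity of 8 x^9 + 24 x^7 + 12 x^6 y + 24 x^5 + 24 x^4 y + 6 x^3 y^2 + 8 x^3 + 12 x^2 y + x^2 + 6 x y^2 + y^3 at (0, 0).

The Hessian of f at 0 has rank 1. Corank 1: A-series; mu = 2 gives A_2.

2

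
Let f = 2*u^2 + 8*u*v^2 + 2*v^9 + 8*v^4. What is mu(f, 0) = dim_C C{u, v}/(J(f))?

The Hessian of f at 0 is [[4, 0], [0, 0]] with rank 1, so corank 1. A Groebner basis of the Jacobian ideal J(f) in C{u,v} is {u^4, u/2 + v^2}; counting standard monomials gives mu = 8. Corank 1: A-series; mu = 8 gives A_8.

8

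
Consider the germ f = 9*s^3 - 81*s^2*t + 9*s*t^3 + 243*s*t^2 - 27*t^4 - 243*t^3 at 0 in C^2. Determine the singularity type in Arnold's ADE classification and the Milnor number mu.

The Hessian of f at 0 is [[0, 0], [0, 0]] with rank 0, so corank 2. A Groebner basis of the Jacobian ideal J(f) in C{s,t} is {s^3 - 9*s^2*t - 162*s^2 + 972*s*t - 1458*t^2, 9*s^2 + s*t^2 - 54*s*t + 81*t^2, 3*s^2 - 18*s*t + t^3 + 27*t^2}; counting standard monomials gives mu = 7. Corank 2; j^3 = 9*(s - 3*t)^3 is a perfect cube, so E-series; the 4-jet and mu = 7 give E_7.

Type E7, Milnor number mu = 7.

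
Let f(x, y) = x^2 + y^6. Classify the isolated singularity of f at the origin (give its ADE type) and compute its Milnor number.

Type A_{5}, Milnor number mu = 5.

The Hessian of f at 0 has rank 1. Corank 1: A-series; mu = 5 gives A_5.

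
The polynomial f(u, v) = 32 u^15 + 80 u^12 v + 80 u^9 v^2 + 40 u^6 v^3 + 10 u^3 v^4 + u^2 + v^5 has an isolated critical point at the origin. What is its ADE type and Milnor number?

The Hessian of f at 0 is [[2, 0], [0, 0]] with rank 1, so corank 1. A Groebner basis of the Jacobian ideal J(f) in C{u,v} is {v^4, u}; counting standard monomials gives mu = 4. Corank 1: A-series; mu = 4 gives A_4.

Type A_4, Milnor number mu = 4.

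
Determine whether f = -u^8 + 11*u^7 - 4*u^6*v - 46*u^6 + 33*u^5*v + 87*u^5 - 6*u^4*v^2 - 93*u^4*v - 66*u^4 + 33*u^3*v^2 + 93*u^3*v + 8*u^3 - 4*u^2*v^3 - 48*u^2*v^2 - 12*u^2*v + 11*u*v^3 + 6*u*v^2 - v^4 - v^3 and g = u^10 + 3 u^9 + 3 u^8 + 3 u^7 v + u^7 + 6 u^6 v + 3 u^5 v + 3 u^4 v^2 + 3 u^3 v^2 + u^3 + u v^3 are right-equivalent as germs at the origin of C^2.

Yes.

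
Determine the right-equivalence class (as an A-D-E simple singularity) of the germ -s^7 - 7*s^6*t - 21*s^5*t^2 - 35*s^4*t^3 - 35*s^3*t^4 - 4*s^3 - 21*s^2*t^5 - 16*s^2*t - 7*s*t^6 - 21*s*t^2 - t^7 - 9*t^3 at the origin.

D_8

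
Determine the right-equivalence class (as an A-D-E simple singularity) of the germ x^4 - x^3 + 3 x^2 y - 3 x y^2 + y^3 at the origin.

E_{6}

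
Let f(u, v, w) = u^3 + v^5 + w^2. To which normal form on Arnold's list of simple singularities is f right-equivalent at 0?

E_8

The Hessian of f at 0 has rank 1. Corank 2; j^3 = u^3 is a perfect cube, so E-series; the 5-jet and mu = 8 give E_8.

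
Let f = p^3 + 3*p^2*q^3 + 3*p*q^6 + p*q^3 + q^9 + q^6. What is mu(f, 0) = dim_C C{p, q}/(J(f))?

The Hessian of f at 0 has rank 0. Corank 2; j^3 = p^3 is a perfect cube, so E-series; the 4-jet and mu = 7 give E_7.

7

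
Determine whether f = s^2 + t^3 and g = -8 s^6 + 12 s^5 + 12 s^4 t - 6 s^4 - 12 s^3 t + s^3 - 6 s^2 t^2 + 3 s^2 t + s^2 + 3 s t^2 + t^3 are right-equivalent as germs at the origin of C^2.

Yes.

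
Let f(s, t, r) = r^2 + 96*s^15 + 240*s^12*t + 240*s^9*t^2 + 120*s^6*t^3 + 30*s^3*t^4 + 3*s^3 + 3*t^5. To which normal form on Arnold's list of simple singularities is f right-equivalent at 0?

The Hessian of f at 0 has rank 1. Corank 2; j^3 = 3*s^3 is a perfect cube, so E-series; the 5-jet and mu = 8 give E_8.

E_{8}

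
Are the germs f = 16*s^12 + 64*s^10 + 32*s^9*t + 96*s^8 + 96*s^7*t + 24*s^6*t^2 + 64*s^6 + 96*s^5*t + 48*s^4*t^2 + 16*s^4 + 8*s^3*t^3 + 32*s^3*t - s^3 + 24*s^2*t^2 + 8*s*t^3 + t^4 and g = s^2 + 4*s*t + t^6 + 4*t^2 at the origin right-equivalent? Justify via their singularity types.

The Hessian of f at 0 has rank 0. Corank 2; j^3 = -s^3 is a perfect cube, so E-series; the 4-jet and mu = 6 give E_6. The Hessian of g at 0 has rank 1. Corank 1: A-series; mu = 5 gives A_5. f is E_6 but g is A_5, hence not right-equivalent.

No.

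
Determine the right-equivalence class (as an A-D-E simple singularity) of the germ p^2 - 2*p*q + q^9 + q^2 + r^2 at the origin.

The Hessian of f at 0 is [[2, -2, 0], [-2, 2, 0], [0, 0, 2]] with rank 2, so corank 1. A Groebner basis of the Jacobian ideal J(f) in C{p,q,r} is {q^8, p - q, r}; counting standard monomials gives mu = 8. Corank 1: A-series; mu = 8 gives A_8.

A_8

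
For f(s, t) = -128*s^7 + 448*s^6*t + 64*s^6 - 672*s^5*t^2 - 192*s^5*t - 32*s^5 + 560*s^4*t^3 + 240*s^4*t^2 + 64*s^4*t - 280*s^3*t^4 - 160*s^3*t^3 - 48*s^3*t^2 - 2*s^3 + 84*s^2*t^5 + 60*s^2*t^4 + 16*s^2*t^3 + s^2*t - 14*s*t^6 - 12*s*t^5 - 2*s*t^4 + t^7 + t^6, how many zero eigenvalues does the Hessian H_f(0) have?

2

Hessian at 0 has rank 0.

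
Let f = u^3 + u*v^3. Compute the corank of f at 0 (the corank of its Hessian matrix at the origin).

The Hessian at 0 is [[0, 0], [0, 0]] of rank 0; hence corank 2.

2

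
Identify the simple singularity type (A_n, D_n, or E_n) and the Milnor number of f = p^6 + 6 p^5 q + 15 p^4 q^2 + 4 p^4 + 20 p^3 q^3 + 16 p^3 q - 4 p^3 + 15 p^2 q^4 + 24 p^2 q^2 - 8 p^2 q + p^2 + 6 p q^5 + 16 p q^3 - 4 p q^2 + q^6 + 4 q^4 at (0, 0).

Type A_{5}, Milnor number mu = 5.

The Hessian of f at 0 is [[2, 0], [0, 0]] with rank 1, so corank 1. A Groebner basis of the Jacobian ideal J(f) in C{p,q} is {p*q^2 + p*q - p/4 + q^2/2, -5*p*q/2 + p/2 + q^3 - q^2, p^2 + 2*p*q - p/2 + q^2}; counting standard monomials gives mu = 5. Corank 1: A-series; mu = 5 gives A_5.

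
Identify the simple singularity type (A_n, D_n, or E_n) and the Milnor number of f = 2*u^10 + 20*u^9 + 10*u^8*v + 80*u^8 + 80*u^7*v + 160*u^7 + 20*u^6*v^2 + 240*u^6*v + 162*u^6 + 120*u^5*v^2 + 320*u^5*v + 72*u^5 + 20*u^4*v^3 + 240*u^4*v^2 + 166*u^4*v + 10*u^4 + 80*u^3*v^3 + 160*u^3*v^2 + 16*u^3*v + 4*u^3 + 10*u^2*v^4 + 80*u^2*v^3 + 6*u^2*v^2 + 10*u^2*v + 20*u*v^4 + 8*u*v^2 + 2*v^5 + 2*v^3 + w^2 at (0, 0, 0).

Type D6, Milnor number mu = 6.

The Hessian of f at 0 is [[0, 0, 0], [0, 0, 0], [0, 0, 2]] with rank 1, so corank 2. A Groebner basis of the Jacobian ideal J(f) in C{u,v,w} is {u^3 + 9*u^2/4 + 7*u*v/2 + 5*v^2/4, u^2*v - 5*u^2/2 - 4*u*v - 3*v^2/2, 11*u^2/4 + u*v^2 + 9*u*v/2 + 7*v^2/4, -3*u^2 - 5*u*v + v^3 - 2*v^2, w}; counting standard monomials gives mu = 6. Corank 2; j^3 = 2*(u + v)^2*(2*u + v) has shape L^2 M (L != M), so D-series; mu = 6 gives D_6.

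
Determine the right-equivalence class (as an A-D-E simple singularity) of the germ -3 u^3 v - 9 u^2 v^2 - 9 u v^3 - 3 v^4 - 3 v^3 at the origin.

E_7

The Hessian of f at 0 has rank 0. Corank 2; j^3 = -3*v^3 is a perfect cube, so E-series; the 4-jet and mu = 7 give E_7.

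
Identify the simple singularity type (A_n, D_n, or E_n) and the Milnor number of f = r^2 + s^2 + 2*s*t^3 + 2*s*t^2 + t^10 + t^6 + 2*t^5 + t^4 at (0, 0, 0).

Type A_9, Milnor number mu = 9.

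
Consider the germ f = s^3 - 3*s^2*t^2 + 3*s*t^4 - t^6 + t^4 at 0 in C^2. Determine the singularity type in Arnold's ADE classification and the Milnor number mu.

Type E_{6}, Milnor number mu = 6.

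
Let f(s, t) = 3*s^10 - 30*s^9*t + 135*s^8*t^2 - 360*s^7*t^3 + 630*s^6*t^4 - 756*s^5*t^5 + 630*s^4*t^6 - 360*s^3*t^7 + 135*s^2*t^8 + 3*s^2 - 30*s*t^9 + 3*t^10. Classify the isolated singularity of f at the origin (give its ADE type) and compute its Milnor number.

Type A_{9}, Milnor number mu = 9.

The Hessian of f at 0 has rank 1. Corank 1: A-series; mu = 9 gives A_9.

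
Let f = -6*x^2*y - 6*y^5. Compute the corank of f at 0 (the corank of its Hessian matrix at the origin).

Hessian at 0 has rank 0.

2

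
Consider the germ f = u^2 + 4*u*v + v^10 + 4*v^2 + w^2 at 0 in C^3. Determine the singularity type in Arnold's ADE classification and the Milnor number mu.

Type A_9, Milnor number mu = 9.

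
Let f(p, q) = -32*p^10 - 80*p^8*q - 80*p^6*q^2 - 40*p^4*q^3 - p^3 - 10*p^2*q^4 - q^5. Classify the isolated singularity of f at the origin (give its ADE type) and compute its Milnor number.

The Hessian of f at 0 has rank 0. Corank 2; j^3 = -p^3 is a perfect cube, so E-series; the 5-jet and mu = 8 give E_8.

Type E_{8}, Milnor number mu = 8.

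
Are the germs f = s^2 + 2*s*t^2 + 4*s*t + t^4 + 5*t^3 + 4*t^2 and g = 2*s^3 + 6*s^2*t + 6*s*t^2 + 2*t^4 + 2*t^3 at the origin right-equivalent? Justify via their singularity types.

The Hessian of f at 0 has rank 1. Corank 1: A-series; mu = 2 gives A_2. The Hessian of g at 0 has rank 0. Corank 2; j^3 = 2*(s + t)^3 is a perfect cube, so E-series; the 4-jet and mu = 6 give E_6. f is A_2 but g is E_6, hence not right-equivalent.

No.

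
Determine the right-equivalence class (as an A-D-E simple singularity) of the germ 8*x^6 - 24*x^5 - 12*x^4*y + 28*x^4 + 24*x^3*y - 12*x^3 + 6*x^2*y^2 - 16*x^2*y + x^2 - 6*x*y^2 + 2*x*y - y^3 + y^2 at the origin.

The Hessian of f at 0 is [[2, 2], [2, 2]] with rank 1, so corank 1. A Groebner basis of the Jacobian ideal J(f) in C{x,y} is {y^2, x + y}; counting standard monomials gives mu = 2. Corank 1: A-series; mu = 2 gives A_2.

A_2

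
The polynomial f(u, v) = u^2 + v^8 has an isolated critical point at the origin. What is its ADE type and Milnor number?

Type A_{7}, Milnor number mu = 7.

The Hessian of f at 0 has rank 1. Corank 1: A-series; mu = 7 gives A_7.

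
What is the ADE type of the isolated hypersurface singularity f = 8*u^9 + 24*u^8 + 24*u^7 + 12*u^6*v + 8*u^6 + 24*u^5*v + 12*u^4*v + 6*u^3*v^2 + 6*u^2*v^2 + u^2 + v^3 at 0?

The Hessian of f at 0 is [[2, 0], [0, 0]] with rank 1, so corank 1. A Groebner basis of the Jacobian ideal J(f) in C{u,v} is {v^2, u}; counting standard monomials gives mu = 2. Corank 1: A-series; mu = 2 gives A_2.

A_{2}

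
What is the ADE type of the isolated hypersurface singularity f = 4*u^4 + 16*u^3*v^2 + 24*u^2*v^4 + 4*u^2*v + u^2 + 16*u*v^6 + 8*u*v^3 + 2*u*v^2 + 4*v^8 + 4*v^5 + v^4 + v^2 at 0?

A_{1}

The Hessian of f at 0 has rank 2. Corank 0: nondegenerate Morse point, so A_1.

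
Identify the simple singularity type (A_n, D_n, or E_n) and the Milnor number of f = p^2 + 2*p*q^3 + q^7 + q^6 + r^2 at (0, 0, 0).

Type A_6, Milnor number mu = 6.

The Hessian of f at 0 is [[2, 0, 0], [0, 0, 0], [0, 0, 2]] with rank 2, so corank 1. A Groebner basis of the Jacobian ideal J(f) in C{p,q,r} is {p + q^3, p^2, r}; counting standard monomials gives mu = 6. Corank 1: A-series; mu = 6 gives A_6.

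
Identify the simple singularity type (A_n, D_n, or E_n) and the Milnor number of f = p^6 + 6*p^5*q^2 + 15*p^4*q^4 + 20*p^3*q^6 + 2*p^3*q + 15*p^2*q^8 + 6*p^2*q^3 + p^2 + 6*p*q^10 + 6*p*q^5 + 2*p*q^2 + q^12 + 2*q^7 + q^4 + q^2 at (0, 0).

Type A1, Milnor number mu = 1.

The Hessian of f at 0 is [[2, 0], [0, 2]] with rank 2, so corank 0. A Groebner basis of the Jacobian ideal J(f) in C{p,q} is {p, q}; counting standard monomials gives mu = 1. Corank 0: nondegenerate Morse point, so A_1.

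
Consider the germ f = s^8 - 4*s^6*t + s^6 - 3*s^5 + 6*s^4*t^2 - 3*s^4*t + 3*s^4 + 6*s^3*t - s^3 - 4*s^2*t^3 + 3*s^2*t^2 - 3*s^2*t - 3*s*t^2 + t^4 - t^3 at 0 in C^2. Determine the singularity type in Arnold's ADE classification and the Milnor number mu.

The Hessian of f at 0 has rank 0. Corank 2; j^3 = -(s + t)^3 is a perfect cube, so E-series; the 4-jet and mu = 6 give E_6.

Type E_6, Milnor number mu = 6.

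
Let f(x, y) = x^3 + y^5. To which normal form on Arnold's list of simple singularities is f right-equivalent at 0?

E8

The Hessian of f at 0 has rank 0. Corank 2; j^3 = x^3 is a perfect cube, so E-series; the 5-jet and mu = 8 give E_8.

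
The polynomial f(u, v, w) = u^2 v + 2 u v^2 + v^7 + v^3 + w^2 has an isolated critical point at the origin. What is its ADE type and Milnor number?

The Hessian of f at 0 has rank 1. Corank 2; j^3 = v*(u + v)^2 has shape L^2 M (L != M), so D-series; mu = 8 gives D_8.

Type D_8, Milnor number mu = 8.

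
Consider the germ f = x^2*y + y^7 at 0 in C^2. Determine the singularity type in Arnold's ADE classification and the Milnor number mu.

The Hessian of f at 0 is [[0, 0], [0, 0]] with rank 0, so corank 2. A Groebner basis of the Jacobian ideal J(f) in C{x,y} is {x^2/7 + y^6, x^3, x*y}; counting standard monomials gives mu = 8. Corank 2; j^3 = x^2*y has shape L^2 M (L != M), so D-series; mu = 8 gives D_8.

Type D8, Milnor number mu = 8.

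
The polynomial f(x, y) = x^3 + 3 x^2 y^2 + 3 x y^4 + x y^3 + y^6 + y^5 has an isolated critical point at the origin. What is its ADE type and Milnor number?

The Hessian of f at 0 has rank 0. Corank 2; j^3 = x^3 is a perfect cube, so E-series; the 4-jet and mu = 7 give E_7.

Type E_7, Milnor number mu = 7.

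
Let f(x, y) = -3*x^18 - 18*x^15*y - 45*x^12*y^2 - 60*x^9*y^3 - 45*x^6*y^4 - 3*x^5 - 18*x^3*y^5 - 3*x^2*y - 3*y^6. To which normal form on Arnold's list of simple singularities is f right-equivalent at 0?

The Hessian of f at 0 is [[0, 0], [0, 0]] with rank 0, so corank 2. A Groebner basis of the Jacobian ideal J(f) in C{x,y} is {x^2/6 + y^5, x^3, x*y}; counting standard monomials gives mu = 7. Corank 2; j^3 = -3*x^2*y has shape L^2 M (L != M), so D-series; mu = 7 gives D_7.

D_{7}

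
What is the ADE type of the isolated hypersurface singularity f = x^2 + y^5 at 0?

A_4

The Hessian of f at 0 is [[2, 0], [0, 0]] with rank 1, so corank 1. A Groebner basis of the Jacobian ideal J(f) in C{x,y} is {y^4, x}; counting standard monomials gives mu = 4. Corank 1: A-series; mu = 4 gives A_4.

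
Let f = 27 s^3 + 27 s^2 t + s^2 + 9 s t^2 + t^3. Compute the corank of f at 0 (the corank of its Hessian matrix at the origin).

Hessian at 0 has rank 1.

1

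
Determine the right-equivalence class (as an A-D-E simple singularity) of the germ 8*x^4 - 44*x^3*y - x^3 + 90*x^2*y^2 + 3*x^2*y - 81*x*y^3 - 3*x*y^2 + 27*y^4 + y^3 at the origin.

E_7

The Hessian of f at 0 is [[0, 0], [0, 0]] with rank 0, so corank 2. A Groebner basis of the Jacobian ideal J(f) in C{x,y} is {3*x^2/4 - 3*x*y/2 + y^4 + y^3/4 + 3*y^2/4, x^3 - 15*x^2/4 + 15*x*y/2 - 9*y^3/4 - 15*y^2/4, x^2*y - 9*x^2/4 + 9*x*y/2 - 7*y^3/4 - 9*y^2/4, -x^2 + x*y^2 + 2*x*y - 4*y^3/3 - y^2}; counting standard monomials gives mu = 7. Corank 2; j^3 = -(x - y)^3 is a perfect cube, so E-series; the 4-jet and mu = 7 give E_7.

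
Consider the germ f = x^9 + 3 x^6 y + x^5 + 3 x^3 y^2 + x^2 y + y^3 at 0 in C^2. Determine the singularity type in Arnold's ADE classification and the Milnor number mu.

Type D_{4}, Milnor number mu = 4.

The Hessian of f at 0 has rank 0. Corank 2; j^3 = y*(x^2 + y^2) splits into three distinct lines over C (the quadratic factor has nonzero discriminant), so D_4.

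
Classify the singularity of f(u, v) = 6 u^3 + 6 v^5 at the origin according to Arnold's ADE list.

E_{8}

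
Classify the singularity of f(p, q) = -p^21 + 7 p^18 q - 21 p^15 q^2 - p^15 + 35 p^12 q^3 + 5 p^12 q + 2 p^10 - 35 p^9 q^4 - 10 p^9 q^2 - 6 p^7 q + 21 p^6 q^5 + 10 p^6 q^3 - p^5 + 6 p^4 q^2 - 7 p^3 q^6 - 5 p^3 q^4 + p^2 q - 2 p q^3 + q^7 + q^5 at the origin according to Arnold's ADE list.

D8

The Hessian of f at 0 is [[0, 0], [0, 0]] with rank 0, so corank 2. A Groebner basis of the Jacobian ideal J(f) in C{p,q} is {p^2*q^2 + p^2/7 - p*q^2/7, p^3 + p^2/7 - p*q^2/7, -p*q + q^3}; counting standard monomials gives mu = 8. Corank 2; j^3 = p^2*q has shape L^2 M (L != M), so D-series; mu = 8 gives D_8.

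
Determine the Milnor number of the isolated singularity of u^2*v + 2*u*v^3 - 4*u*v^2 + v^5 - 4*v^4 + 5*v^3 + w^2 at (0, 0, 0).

The Hessian of f at 0 has rank 1. Corank 2; j^3 = v*(u^2 - 4*u*v + 5*v^2) splits into three distinct lines over C (the quadratic factor has nonzero discriminant), so D_4.

4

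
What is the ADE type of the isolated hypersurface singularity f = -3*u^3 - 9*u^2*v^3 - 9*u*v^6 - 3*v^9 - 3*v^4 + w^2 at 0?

E6

The Hessian of f at 0 has rank 1. Corank 2; j^3 = -3*u^3 is a perfect cube, so E-series; the 4-jet and mu = 6 give E_6.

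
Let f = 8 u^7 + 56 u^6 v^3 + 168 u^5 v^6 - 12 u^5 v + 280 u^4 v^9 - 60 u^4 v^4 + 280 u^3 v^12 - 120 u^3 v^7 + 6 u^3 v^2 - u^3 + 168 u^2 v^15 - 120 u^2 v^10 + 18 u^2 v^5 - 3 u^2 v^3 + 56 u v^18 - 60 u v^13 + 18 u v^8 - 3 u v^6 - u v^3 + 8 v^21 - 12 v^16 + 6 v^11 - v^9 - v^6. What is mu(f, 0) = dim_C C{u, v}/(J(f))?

7

The Hessian of f at 0 has rank 0. Corank 2; j^3 = -u^3 is a perfect cube, so E-series; the 4-jet and mu = 7 give E_7.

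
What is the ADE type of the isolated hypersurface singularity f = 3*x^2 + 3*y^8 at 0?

A_7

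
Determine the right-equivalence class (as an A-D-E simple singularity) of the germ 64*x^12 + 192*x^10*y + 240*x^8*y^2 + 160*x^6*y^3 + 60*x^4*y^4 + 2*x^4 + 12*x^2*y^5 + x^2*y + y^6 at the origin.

The Hessian of f at 0 has rank 0. Corank 2; j^3 = x^2*y has shape L^2 M (L != M), so D-series; mu = 7 gives D_7.

D7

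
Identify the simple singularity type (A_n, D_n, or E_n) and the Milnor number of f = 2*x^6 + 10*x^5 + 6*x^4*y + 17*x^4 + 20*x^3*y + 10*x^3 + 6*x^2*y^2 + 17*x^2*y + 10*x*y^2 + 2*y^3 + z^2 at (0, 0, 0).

Type D4, Milnor number mu = 4.

The Hessian of f at 0 is [[0, 0, 0], [0, 0, 0], [0, 0, 2]] with rank 1, so corank 2. A Groebner basis of the Jacobian ideal J(f) in C{x,y,z} is {y^3, x^2 - 2*y^2/11, x*y + 5*y^2/11, z}; counting standard monomials gives mu = 4. Corank 2; j^3 = (2*x + y)*(5*x^2 + 6*x*y + 2*y^2) splits into three distinct lines over C (the quadratic factor has nonzero discriminant), so D_4.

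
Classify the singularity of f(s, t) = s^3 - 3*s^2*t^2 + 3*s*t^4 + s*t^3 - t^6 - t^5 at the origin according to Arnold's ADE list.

E7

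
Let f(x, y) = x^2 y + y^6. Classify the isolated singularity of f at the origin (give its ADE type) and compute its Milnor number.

The Hessian of f at 0 is [[0, 0], [0, 0]] with rank 0, so corank 2. A Groebner basis of the Jacobian ideal J(f) in C{x,y} is {x^2/6 + y^5, x^3, x*y}; counting standard monomials gives mu = 7. Corank 2; j^3 = x^2*y has shape L^2 M (L != M), so D-series; mu = 7 gives D_7.

Type D_7, Milnor number mu = 7.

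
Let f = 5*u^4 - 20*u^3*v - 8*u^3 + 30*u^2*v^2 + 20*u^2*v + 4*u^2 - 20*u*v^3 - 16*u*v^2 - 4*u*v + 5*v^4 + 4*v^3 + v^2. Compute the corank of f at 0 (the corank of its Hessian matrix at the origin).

1

Hessian at 0 has rank 1.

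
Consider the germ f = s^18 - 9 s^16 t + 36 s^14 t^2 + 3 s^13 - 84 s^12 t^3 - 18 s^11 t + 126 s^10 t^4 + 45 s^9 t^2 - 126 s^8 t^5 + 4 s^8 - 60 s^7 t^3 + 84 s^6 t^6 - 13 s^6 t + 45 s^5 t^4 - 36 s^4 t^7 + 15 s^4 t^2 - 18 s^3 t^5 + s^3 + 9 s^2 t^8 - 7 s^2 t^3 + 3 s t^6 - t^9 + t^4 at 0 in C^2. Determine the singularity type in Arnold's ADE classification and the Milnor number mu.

The Hessian of f at 0 is [[0, 0], [0, 0]] with rank 0, so corank 2. A Groebner basis of the Jacobian ideal J(f) in C{s,t} is {t^3, s^2}; counting standard monomials gives mu = 6. Corank 2; j^3 = s^3 is a perfect cube, so E-series; the 4-jet and mu = 6 give E_6.

Type E_6, Milnor number mu = 6.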